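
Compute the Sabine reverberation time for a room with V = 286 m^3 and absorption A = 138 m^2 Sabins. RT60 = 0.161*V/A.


RT60 = 0.161 * 286 / 138 = 0.33367 s


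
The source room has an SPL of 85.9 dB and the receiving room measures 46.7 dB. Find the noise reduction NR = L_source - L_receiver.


NR = L_source - L_receiver (difference between source and receiving room levels)
NR = 85.9 - 46.7 = 39.2 dB


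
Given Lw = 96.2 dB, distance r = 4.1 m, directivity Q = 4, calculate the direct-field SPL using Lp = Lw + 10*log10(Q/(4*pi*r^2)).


4*pi*r^2 = 4*pi*4.1^2 = 211.241 m^2
Q / (4*pi*r^2) = 4 / 211.241 = 0.0189357
Lp = 96.2 + 10*log10(0.0189357) = 78.973 dB


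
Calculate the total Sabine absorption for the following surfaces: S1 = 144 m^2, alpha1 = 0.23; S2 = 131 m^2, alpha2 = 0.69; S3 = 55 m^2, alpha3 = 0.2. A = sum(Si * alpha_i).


144 * 0.23 = 33.12
131 * 0.69 = 90.39
55 * 0.2 = 11
A_total = 33.12 + 90.39 + 11 = 134.51 m^2


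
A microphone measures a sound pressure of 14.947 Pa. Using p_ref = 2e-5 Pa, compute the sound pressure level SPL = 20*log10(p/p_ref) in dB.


p / p_ref = 14.947 / 2e-5 = 747350
SPL = 20 * log10(747350) = 117.47 dB


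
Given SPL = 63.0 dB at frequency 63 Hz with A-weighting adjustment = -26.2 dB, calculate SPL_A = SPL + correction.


A-weighting table: 63 Hz -> -26.2 dB correction
SPL_A = SPL + correction = 63.0 + (-26.2) = 36.8 dBA


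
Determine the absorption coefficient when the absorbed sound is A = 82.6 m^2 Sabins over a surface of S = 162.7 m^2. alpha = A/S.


Absorption coefficient = absorbed power / incident power
alpha = A / S = 82.6 / 162.7 = 0.50768


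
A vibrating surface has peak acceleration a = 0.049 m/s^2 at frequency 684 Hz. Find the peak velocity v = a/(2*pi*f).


omega = 2*pi*f = 2*pi*684 = 4297.7 rad/s
v = a / omega = 0.049 / 4297.7 = 1.1401e-05 m/s


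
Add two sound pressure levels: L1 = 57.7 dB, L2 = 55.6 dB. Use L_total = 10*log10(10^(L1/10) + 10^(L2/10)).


10^(57.7/10) = 588844
10^(55.6/10) = 363078
Sum = 588844 + 363078 = 951922
L_total = 10*log10(951922) = 59.786 dB


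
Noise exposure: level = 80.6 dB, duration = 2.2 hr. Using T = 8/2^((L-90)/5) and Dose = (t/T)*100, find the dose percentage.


T_allowed = 8 / 2^((80.6 - 90)/5) = 29.446 hr
Dose = 2.2 / 29.446 * 100 = 7.4713 %


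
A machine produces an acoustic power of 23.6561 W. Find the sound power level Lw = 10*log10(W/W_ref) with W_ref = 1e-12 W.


W / W_ref = 23.6561 / 1e-12 = 2.36561e+13
Lw = 10 * log10(2.36561e+13) = 133.74 dB


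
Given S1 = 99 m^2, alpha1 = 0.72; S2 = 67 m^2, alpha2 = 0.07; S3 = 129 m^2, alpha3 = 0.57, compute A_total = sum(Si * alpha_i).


99 * 0.72 = 71.28
67 * 0.07 = 4.69
129 * 0.57 = 73.53
A_total = 71.28 + 4.69 + 73.53 = 149.5 m^2


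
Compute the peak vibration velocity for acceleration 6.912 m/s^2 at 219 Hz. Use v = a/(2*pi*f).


omega = 2*pi*f = 2*pi*219 = 1376.02 rad/s
v = a / omega = 6.912 / 1376.02 = 0.0050232 m/s


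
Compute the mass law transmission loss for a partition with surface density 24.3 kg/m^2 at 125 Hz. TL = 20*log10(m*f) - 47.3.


m * f = 24.3 * 125 = 3037.5
20*log10(3037.5) = 69.6503 dB
TL = 69.6503 - 47.3 = 22.35 dB


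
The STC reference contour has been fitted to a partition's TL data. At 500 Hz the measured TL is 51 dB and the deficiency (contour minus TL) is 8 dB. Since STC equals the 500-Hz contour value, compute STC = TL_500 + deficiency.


By ASTM E413, STC = value of the fitted reference contour at 500 Hz.
Contour value at 500 Hz = TL_500 + deficiency = 51 + 8 = 59
STC = 59


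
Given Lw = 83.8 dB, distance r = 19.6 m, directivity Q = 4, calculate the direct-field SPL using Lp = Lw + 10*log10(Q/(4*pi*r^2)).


4*pi*r^2 = 4*pi*19.6^2 = 4827.5 m^2
Q / (4*pi*r^2) = 4 / 4827.5 = 0.000828586
Lp = 83.8 + 10*log10(0.000828586) = 52.983 dB


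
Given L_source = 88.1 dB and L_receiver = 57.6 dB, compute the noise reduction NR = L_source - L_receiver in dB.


NR = L_source - L_receiver (difference between source and receiving room levels)
NR = 88.1 - 57.6 = 30.5 dB


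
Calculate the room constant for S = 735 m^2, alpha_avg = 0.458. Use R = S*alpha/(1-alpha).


R = 735 * 0.458 / (1 - 0.458) = 621.09 m^2


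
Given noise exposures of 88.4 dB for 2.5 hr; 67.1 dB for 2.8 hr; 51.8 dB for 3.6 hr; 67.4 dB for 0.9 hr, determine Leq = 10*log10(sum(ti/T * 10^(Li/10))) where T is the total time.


T_total = 2.5 + 2.8 + 3.6 + 0.9 = 9.8 hr
(2.5/9.8) * 10^(88.4/10) = 1.76487e+08
(2.8/9.8) * 10^(67.1/10) = 1.46532e+06
(3.6/9.8) * 10^(51.8/10) = 55600.2
(0.9/9.8) * 10^(67.4/10) = 504680
Sum = 1.76487e+08 + 1.46532e+06 + 55600.2 + 504680 = 1.78513e+08
Leq = 10*log10(1.78513e+08) = 82.517 dB


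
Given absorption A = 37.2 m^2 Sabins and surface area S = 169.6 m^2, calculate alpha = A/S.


Absorption coefficient = absorbed power / incident power
alpha = A / S = 37.2 / 169.6 = 0.21934


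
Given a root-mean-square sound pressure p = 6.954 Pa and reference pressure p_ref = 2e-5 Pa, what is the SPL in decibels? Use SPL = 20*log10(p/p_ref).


p / p_ref = 6.954 / 2e-5 = 347700
SPL = 20 * log10(347700) = 110.82 dB


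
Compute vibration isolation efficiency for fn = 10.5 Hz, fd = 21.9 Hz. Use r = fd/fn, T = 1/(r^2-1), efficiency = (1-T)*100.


r = 21.9 / 10.5 = 2.08571
r^2 - 1 = 2.08571^2 - 1 = 3.35019
T = 1/3.35019 = 0.298491
Efficiency = (1 - 0.298491)*100 = 70.151 %


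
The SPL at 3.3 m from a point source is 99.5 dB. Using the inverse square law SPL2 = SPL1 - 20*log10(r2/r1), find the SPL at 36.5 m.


r2/r1 = 36.5/3.3 = 11.0606
Correction = 20*log10(11.0606) = 20.8756 dB
SPL2 = 99.5 - 20.8756 = 78.624 dB


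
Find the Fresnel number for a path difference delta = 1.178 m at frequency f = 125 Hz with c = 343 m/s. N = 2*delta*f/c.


N = 2*delta*f/c = 2*delta/lambda, where lambda = c/f
lambda = 343 / 125 = 2.744 m
N = 2 * 1.178 / 2.744 = 0.8586


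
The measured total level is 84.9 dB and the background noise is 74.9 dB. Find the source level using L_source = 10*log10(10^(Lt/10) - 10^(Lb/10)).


10^(84.9/10) = 3.0903e+08
10^(74.9/10) = 3.0903e+07
Difference = 3.0903e+08 - 3.0903e+07 = 2.78127e+08
L_source = 10*log10(2.78127e+08) = 84.442 dB


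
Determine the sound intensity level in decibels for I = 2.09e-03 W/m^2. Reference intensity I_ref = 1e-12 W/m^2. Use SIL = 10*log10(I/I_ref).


I / I_ref = 2.09e-03 / 1e-12 = 2.09e+09
SIL = 10 * log10(2.09e+09) = 93.201 dB


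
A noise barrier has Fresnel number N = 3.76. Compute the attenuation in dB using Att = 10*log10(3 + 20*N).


3 + 20*N = 3 + 20*3.76 = 78.2
Att = 10*log10(78.2) = 18.932 dB


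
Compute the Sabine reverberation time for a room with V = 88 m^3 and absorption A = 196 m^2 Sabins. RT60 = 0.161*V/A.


RT60 = 0.161 * 88 / 196 = 0.072286 s


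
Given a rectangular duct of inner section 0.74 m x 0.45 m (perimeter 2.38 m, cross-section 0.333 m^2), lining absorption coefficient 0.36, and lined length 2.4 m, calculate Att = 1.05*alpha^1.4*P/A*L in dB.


alpha^1.4 = 0.36^1.4 = 0.239234
Attenuation rate = 1.05 * alpha^1.4 * P / A
= 1.05 * 0.239234 * 2.38 / 0.333 = 1.79533 dB/m
Total Att = 1.79533 * 2.4 = 4.3088 dB


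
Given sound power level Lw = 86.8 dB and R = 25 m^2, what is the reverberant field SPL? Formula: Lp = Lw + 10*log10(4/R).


4/R = 4/25 = 0.16
Lp = 86.8 + 10*log10(0.16) = 78.841 dB


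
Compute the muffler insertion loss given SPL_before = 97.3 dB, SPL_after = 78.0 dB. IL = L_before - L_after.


Insertion loss = SPL without muffler - SPL with muffler
IL = 97.3 - 78.0 = 19.3 dB


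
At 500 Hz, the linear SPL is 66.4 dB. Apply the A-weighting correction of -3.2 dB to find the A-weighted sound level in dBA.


A-weighting table: 500 Hz -> -3.2 dB correction
SPL_A = SPL + correction = 66.4 + (-3.2) = 63.2 dBA


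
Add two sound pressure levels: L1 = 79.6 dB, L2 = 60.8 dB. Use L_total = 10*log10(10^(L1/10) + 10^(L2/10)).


10^(79.6/10) = 9.12011e+07
10^(60.8/10) = 1.20226e+06
Sum = 9.12011e+07 + 1.20226e+06 = 9.24034e+07
L_total = 10*log10(9.24034e+07) = 79.657 dB


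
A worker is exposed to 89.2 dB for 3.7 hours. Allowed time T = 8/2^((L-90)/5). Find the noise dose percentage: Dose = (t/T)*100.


T_allowed = 8 / 2^((89.2 - 90)/5) = 8.9383 hr
Dose = 3.7 / 8.9383 * 100 = 41.395 %


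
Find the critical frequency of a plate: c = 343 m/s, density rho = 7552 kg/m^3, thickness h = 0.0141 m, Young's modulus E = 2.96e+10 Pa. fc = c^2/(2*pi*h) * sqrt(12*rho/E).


12*rho/E = 12*7552/2.96e+10 = 3.06162e-06
sqrt(12*rho/E) = sqrt(3.06162e-06) = 0.00174975
c^2/(2*pi*h) = 343^2/(2*pi*0.0141) = 1.32797e+06
fc = 1.32797e+06 * 0.00174975 = 2323.6 Hz


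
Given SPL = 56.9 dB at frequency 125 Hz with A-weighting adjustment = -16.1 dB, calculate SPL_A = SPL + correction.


A-weighting table: 125 Hz -> -16.1 dB correction
SPL_A = SPL + correction = 56.9 + (-16.1) = 40.8 dBA


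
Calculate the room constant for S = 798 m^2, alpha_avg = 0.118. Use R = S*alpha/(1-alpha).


R = 798 * 0.118 / (1 - 0.118) = 106.76 m^2


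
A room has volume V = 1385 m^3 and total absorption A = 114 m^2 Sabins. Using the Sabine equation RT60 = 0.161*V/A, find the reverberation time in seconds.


RT60 = 0.161 * 1385 / 114 = 1.956 s


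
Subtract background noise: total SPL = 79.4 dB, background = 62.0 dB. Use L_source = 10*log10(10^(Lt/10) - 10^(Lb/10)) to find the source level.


10^(79.4/10) = 8.70964e+07
10^(62.0/10) = 1.58489e+06
Difference = 8.70964e+07 - 1.58489e+06 = 8.55115e+07
L_source = 10*log10(8.55115e+07) = 79.32 dB


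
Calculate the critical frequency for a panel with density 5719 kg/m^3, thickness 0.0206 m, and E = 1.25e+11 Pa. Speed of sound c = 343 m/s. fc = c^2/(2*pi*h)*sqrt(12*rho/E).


12*rho/E = 12*5719/1.25e+11 = 5.49024e-07
sqrt(12*rho/E) = sqrt(5.49024e-07) = 0.000740962
c^2/(2*pi*h) = 343^2/(2*pi*0.0206) = 908952
fc = 908952 * 0.000740962 = 673.5 Hz


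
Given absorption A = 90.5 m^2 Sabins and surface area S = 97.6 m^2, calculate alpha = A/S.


Absorption coefficient = absorbed power / incident power
alpha = A / S = 90.5 / 97.6 = 0.92725


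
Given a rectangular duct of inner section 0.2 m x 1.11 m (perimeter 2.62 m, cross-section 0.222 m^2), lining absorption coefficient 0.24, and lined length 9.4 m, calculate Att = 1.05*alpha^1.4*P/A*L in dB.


alpha^1.4 = 0.24^1.4 = 0.135611
Attenuation rate = 1.05 * alpha^1.4 * P / A
= 1.05 * 0.135611 * 2.62 / 0.222 = 1.68048 dB/m
Total Att = 1.68048 * 9.4 = 15.797 dB


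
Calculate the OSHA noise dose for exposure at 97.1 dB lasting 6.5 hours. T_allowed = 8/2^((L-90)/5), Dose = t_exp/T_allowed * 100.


T_allowed = 8 / 2^((97.1 - 90)/5) = 2.9897 hr
Dose = 6.5 / 2.9897 * 100 = 217.41 %


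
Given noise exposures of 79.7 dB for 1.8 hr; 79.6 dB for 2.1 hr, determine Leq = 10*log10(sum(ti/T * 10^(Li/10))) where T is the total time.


T_total = 1.8 + 2.1 = 3.9 hr
(1.8/3.9) * 10^(79.7/10) = 4.30733e+07
(2.1/3.9) * 10^(79.6/10) = 4.91083e+07
Sum = 4.30733e+07 + 4.91083e+07 = 9.21816e+07
Leq = 10*log10(9.21816e+07) = 79.646 dB


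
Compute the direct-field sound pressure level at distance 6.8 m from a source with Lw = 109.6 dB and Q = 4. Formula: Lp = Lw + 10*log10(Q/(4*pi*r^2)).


4*pi*r^2 = 4*pi*6.8^2 = 581.069 m^2
Q / (4*pi*r^2) = 4 / 581.069 = 0.00688386
Lp = 109.6 + 10*log10(0.00688386) = 87.978 dB


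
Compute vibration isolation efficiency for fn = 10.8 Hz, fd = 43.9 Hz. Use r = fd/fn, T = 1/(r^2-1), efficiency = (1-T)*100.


r = 43.9 / 10.8 = 4.06481
r^2 - 1 = 4.06481^2 - 1 = 15.5227
T = 1/15.5227 = 0.0644218
Efficiency = (1 - 0.0644218)*100 = 93.558 %


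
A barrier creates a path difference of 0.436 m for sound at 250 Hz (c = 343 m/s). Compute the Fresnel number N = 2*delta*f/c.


N = 2*delta*f/c = 2*delta/lambda, where lambda = c/f
lambda = 343 / 250 = 1.372 m
N = 2 * 0.436 / 1.372 = 0.63557


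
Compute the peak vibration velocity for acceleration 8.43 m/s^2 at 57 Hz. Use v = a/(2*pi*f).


omega = 2*pi*f = 2*pi*57 = 358.142 rad/s
v = a / omega = 8.43 / 358.142 = 0.023538 m/s


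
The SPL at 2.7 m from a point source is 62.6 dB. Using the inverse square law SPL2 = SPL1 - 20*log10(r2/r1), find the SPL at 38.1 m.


r2/r1 = 38.1/2.7 = 14.1111
Correction = 20*log10(14.1111) = 22.9912 dB
SPL2 = 62.6 - 22.9912 = 39.609 dB


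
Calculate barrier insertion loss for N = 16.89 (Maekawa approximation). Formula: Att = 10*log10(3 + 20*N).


3 + 20*N = 3 + 20*16.89 = 340.8
Att = 10*log10(340.8) = 25.325 dB


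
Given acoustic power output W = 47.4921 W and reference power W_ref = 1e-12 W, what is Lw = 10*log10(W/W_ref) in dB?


W / W_ref = 47.4921 / 1e-12 = 4.74921e+13
Lw = 10 * log10(4.74921e+13) = 136.77 dB


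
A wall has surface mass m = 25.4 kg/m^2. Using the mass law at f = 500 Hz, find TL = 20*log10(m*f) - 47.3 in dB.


m * f = 25.4 * 500 = 12700
20*log10(12700) = 82.0761 dB
TL = 82.0761 - 47.3 = 34.776 dB


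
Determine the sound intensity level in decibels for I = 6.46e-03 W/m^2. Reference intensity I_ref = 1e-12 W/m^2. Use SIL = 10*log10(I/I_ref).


I / I_ref = 6.46e-03 / 1e-12 = 6.46e+09
SIL = 10 * log10(6.46e+09) = 98.102 dB


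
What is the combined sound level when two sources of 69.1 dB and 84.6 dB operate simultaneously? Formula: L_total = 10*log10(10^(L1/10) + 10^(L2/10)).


10^(69.1/10) = 8.12831e+06
10^(84.6/10) = 2.88403e+08
Sum = 8.12831e+06 + 2.88403e+08 = 2.96531e+08
L_total = 10*log10(2.96531e+08) = 84.721 dB


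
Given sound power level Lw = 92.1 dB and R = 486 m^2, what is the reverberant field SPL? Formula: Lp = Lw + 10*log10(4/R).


4/R = 4/486 = 0.00823045
Lp = 92.1 + 10*log10(0.00823045) = 71.254 dB


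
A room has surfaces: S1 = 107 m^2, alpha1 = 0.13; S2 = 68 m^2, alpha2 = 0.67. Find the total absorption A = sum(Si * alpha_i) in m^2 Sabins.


107 * 0.13 = 13.91
68 * 0.67 = 45.56
A_total = 13.91 + 45.56 = 59.47 m^2


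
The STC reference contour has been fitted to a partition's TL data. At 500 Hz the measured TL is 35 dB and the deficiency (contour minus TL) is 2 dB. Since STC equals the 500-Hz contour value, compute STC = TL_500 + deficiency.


By ASTM E413, STC = value of the fitted reference contour at 500 Hz.
Contour value at 500 Hz = TL_500 + deficiency = 35 + 2 = 37
STC = 37


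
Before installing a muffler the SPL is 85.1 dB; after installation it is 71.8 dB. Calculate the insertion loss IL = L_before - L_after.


Insertion loss = SPL without muffler - SPL with muffler
IL = 85.1 - 71.8 = 13.3 dB


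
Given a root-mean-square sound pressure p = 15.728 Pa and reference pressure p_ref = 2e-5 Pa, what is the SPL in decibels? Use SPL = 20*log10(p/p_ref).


p / p_ref = 15.728 / 2e-5 = 786400
SPL = 20 * log10(786400) = 117.91 dB


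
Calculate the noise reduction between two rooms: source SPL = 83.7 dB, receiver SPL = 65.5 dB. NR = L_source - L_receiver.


NR = L_source - L_receiver (difference between source and receiving room levels)
NR = 83.7 - 65.5 = 18.2 dB


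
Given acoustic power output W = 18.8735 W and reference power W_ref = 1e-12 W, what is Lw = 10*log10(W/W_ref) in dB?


W / W_ref = 18.8735 / 1e-12 = 1.88735e+13
Lw = 10 * log10(1.88735e+13) = 132.76 dB


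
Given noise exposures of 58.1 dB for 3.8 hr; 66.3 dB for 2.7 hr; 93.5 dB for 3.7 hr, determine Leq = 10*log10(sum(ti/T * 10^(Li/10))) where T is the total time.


T_total = 3.8 + 2.7 + 3.7 = 10.2 hr
(3.8/10.2) * 10^(58.1/10) = 240538
(2.7/10.2) * 10^(66.3/10) = 1.12918e+06
(3.7/10.2) * 10^(93.5/10) = 8.12085e+08
Sum = 240538 + 1.12918e+06 + 8.12085e+08 = 8.13455e+08
Leq = 10*log10(8.13455e+08) = 89.103 dB


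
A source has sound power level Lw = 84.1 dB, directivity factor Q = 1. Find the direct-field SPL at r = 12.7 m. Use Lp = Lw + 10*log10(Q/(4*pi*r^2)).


4*pi*r^2 = 4*pi*12.7^2 = 2026.83 m^2
Q / (4*pi*r^2) = 1 / 2026.83 = 0.000493381
Lp = 84.1 + 10*log10(0.000493381) = 51.032 dB


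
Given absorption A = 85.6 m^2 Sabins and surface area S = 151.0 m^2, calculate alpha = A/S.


Absorption coefficient = absorbed power / incident power
alpha = A / S = 85.6 / 151.0 = 0.56689


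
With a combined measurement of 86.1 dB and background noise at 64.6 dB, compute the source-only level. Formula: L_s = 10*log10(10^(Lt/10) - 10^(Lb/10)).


10^(86.1/10) = 4.0738e+08
10^(64.6/10) = 2.88403e+06
Difference = 4.0738e+08 - 2.88403e+06 = 4.04496e+08
L_source = 10*log10(4.04496e+08) = 86.069 dB


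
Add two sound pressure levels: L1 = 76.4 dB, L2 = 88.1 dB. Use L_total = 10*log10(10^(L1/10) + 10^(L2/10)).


10^(76.4/10) = 4.36516e+07
10^(88.1/10) = 6.45654e+08
Sum = 4.36516e+07 + 6.45654e+08 = 6.89306e+08
L_total = 10*log10(6.89306e+08) = 88.384 dB


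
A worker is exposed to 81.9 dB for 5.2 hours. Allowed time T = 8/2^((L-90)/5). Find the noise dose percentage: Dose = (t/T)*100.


T_allowed = 8 / 2^((81.9 - 90)/5) = 24.59 hr
Dose = 5.2 / 24.59 * 100 = 21.147 %


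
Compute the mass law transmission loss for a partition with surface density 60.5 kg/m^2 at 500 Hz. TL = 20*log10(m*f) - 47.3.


m * f = 60.5 * 500 = 30250
20*log10(30250) = 89.6145 dB
TL = 89.6145 - 47.3 = 42.315 dB


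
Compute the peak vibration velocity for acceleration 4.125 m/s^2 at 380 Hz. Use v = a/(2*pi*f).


omega = 2*pi*f = 2*pi*380 = 2387.61 rad/s
v = a / omega = 4.125 / 2387.61 = 0.0017277 m/s


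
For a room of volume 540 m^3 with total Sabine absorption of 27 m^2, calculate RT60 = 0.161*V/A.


RT60 = 0.161 * 540 / 27 = 3.22 s


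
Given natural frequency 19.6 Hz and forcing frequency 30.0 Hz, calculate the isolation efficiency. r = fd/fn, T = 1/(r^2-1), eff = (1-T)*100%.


r = 30.0 / 19.6 = 1.53061
r^2 - 1 = 1.53061^2 - 1 = 1.34277
T = 1/1.34277 = 0.744729
Efficiency = (1 - 0.744729)*100 = 25.527 %


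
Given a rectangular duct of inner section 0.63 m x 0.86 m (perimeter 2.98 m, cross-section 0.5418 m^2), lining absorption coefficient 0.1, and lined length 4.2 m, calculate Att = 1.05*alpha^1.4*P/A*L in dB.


alpha^1.4 = 0.1^1.4 = 0.0398107
Attenuation rate = 1.05 * alpha^1.4 * P / A
= 1.05 * 0.0398107 * 2.98 / 0.5418 = 0.229915 dB/m
Total Att = 0.229915 * 4.2 = 0.96564 dB


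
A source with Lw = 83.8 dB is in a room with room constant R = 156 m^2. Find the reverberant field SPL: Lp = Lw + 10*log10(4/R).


4/R = 4/156 = 0.025641
Lp = 83.8 + 10*log10(0.025641) = 67.889 dB


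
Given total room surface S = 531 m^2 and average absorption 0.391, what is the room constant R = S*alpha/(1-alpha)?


R = 531 * 0.391 / (1 - 0.391) = 340.92 m^2


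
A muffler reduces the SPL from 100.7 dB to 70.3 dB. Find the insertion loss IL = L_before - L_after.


Insertion loss = SPL without muffler - SPL with muffler
IL = 100.7 - 70.3 = 30.4 dB


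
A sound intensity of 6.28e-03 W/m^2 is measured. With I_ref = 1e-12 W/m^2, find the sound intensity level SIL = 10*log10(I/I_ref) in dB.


I / I_ref = 6.28e-03 / 1e-12 = 6.28e+09
SIL = 10 * log10(6.28e+09) = 97.98 dB


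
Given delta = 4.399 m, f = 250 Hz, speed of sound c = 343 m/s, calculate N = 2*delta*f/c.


N = 2*delta*f/c = 2*delta/lambda, where lambda = c/f
lambda = 343 / 250 = 1.372 m
N = 2 * 4.399 / 1.372 = 6.4125


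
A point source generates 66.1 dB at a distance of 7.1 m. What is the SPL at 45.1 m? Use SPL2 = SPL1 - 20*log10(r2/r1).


r2/r1 = 45.1/7.1 = 6.35211
Correction = 20*log10(6.35211) = 16.0584 dB
SPL2 = 66.1 - 16.0584 = 50.042 dB


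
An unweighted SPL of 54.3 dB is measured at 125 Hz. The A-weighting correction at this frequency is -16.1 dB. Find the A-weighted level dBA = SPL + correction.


A-weighting table: 125 Hz -> -16.1 dB correction
SPL_A = SPL + correction = 54.3 + (-16.1) = 38.2 dBA


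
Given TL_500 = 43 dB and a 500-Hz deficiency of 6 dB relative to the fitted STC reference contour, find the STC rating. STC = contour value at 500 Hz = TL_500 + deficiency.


By ASTM E413, STC = value of the fitted reference contour at 500 Hz.
Contour value at 500 Hz = TL_500 + deficiency = 43 + 6 = 49
STC = 49


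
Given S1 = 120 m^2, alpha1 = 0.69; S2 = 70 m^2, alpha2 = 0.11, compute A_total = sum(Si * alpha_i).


120 * 0.69 = 82.8
70 * 0.11 = 7.7
A_total = 82.8 + 7.7 = 90.5 m^2


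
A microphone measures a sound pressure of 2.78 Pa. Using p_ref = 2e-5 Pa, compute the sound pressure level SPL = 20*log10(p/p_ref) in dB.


p / p_ref = 2.78 / 2e-5 = 139000
SPL = 20 * log10(139000) = 102.86 dB


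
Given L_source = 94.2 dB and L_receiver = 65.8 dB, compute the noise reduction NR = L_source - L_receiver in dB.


NR = L_source - L_receiver (difference between source and receiving room levels)
NR = 94.2 - 65.8 = 28.4 dB


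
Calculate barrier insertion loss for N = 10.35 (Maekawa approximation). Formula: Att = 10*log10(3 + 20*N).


3 + 20*N = 3 + 20*10.35 = 210
Att = 10*log10(210) = 23.222 dB


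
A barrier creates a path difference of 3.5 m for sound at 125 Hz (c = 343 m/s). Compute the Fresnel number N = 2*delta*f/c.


N = 2*delta*f/c = 2*delta/lambda, where lambda = c/f
lambda = 343 / 125 = 2.744 m
N = 2 * 3.5 / 2.744 = 2.551


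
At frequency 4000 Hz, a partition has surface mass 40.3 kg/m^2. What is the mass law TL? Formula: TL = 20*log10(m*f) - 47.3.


m * f = 40.3 * 4000 = 161200
20*log10(161200) = 104.147 dB
TL = 104.147 - 47.3 = 56.847 dB


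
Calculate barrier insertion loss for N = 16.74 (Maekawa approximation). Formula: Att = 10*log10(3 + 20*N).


3 + 20*N = 3 + 20*16.74 = 337.8
Att = 10*log10(337.8) = 25.287 dB


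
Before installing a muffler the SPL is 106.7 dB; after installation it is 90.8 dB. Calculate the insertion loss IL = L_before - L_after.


Insertion loss = SPL without muffler - SPL with muffler
IL = 106.7 - 90.8 = 15.9 dB


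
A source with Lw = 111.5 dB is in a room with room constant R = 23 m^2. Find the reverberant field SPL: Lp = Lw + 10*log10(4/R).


4/R = 4/23 = 0.173913
Lp = 111.5 + 10*log10(0.173913) = 103.9 dB


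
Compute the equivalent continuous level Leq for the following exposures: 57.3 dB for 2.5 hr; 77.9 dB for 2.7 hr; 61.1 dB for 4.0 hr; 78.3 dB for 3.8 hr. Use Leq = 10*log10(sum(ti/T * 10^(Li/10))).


T_total = 2.5 + 2.7 + 4.0 + 3.8 = 13.0 hr
(2.5/13.0) * 10^(57.3/10) = 103275
(2.7/13.0) * 10^(77.9/10) = 1.28062e+07
(4.0/13.0) * 10^(61.1/10) = 396384
(3.8/13.0) * 10^(78.3/10) = 1.97624e+07
Sum = 103275 + 1.28062e+07 + 396384 + 1.97624e+07 = 3.30683e+07
Leq = 10*log10(3.30683e+07) = 75.194 dB


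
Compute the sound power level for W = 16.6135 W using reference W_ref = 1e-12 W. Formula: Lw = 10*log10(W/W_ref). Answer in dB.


W / W_ref = 16.6135 / 1e-12 = 1.66135e+13
Lw = 10 * log10(1.66135e+13) = 132.2 dB


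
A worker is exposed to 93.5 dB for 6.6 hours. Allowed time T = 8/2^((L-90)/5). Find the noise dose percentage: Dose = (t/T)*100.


T_allowed = 8 / 2^((93.5 - 90)/5) = 4.92458 hr
Dose = 6.6 / 4.92458 * 100 = 134.02 %


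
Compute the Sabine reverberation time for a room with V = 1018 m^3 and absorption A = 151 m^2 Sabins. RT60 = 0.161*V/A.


RT60 = 0.161 * 1018 / 151 = 1.0854 s


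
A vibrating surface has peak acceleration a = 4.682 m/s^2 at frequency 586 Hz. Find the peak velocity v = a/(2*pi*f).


omega = 2*pi*f = 2*pi*586 = 3681.95 rad/s
v = a / omega = 4.682 / 3681.95 = 0.0012716 m/s


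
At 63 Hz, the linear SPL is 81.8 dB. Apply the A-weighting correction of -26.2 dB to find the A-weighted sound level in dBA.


A-weighting table: 63 Hz -> -26.2 dB correction
SPL_A = SPL + correction = 81.8 + (-26.2) = 55.6 dBA


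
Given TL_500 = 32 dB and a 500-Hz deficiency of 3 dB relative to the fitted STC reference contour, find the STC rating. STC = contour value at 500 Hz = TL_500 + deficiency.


By ASTM E413, STC = value of the fitted reference contour at 500 Hz.
Contour value at 500 Hz = TL_500 + deficiency = 32 + 3 = 35
STC = 35


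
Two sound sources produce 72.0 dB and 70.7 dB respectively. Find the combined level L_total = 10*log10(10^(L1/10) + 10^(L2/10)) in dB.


10^(72.0/10) = 1.58489e+07
10^(70.7/10) = 1.1749e+07
Sum = 1.58489e+07 + 1.1749e+07 = 2.75979e+07
L_total = 10*log10(2.75979e+07) = 74.409 dB


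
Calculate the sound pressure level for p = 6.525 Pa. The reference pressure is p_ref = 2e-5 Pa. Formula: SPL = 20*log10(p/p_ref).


p / p_ref = 6.525 / 2e-5 = 326250
SPL = 20 * log10(326250) = 110.27 dB


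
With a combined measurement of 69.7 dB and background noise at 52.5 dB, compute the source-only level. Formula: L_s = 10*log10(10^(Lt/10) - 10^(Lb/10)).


10^(69.7/10) = 9.33254e+06
10^(52.5/10) = 177828
Difference = 9.33254e+06 - 177828 = 9.15471e+06
L_source = 10*log10(9.15471e+06) = 69.616 dB


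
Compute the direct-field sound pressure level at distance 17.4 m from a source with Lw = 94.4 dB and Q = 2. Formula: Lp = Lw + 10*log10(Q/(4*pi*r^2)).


4*pi*r^2 = 4*pi*17.4^2 = 3804.59 m^2
Q / (4*pi*r^2) = 2 / 3804.59 = 0.000525681
Lp = 94.4 + 10*log10(0.000525681) = 61.607 dB


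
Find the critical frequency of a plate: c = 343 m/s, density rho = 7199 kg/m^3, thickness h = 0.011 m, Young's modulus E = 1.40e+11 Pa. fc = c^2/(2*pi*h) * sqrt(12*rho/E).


12*rho/E = 12*7199/1.40e+11 = 6.17057e-07
sqrt(12*rho/E) = sqrt(6.17057e-07) = 0.00078553
c^2/(2*pi*h) = 343^2/(2*pi*0.011) = 1.70222e+06
fc = 1.70222e+06 * 0.00078553 = 1337.1 Hz


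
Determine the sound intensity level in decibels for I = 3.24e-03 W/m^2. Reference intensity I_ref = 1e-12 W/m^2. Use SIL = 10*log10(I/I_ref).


I / I_ref = 3.24e-03 / 1e-12 = 3.24e+09
SIL = 10 * log10(3.24e+09) = 95.105 dB


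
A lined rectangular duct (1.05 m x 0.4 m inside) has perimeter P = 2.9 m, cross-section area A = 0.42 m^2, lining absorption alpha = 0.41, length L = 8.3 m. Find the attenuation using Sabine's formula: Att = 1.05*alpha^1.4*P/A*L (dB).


alpha^1.4 = 0.41^1.4 = 0.28701
Attenuation rate = 1.05 * alpha^1.4 * P / A
= 1.05 * 0.28701 * 2.9 / 0.42 = 2.08082 dB/m
Total Att = 2.08082 * 8.3 = 17.271 dB


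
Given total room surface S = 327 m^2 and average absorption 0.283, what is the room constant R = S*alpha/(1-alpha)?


R = 327 * 0.283 / (1 - 0.283) = 129.07 m^2


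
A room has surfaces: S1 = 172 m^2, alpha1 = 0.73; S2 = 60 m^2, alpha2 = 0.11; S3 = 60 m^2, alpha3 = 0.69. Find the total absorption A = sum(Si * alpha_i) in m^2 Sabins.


172 * 0.73 = 125.56
60 * 0.11 = 6.6
60 * 0.69 = 41.4
A_total = 125.56 + 6.6 + 41.4 = 173.56 m^2


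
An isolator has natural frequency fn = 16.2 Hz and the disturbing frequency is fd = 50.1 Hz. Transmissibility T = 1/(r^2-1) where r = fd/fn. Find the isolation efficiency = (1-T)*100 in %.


r = 50.1 / 16.2 = 3.09259
r^2 - 1 = 3.09259^2 - 1 = 8.56411
T = 1/8.56411 = 0.116766
Efficiency = (1 - 0.116766)*100 = 88.323 %


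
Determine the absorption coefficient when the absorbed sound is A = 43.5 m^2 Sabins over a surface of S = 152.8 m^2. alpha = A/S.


Absorption coefficient = absorbed power / incident power
alpha = A / S = 43.5 / 152.8 = 0.28469


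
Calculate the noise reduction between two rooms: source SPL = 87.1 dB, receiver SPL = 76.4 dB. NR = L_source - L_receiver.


NR = L_source - L_receiver (difference between source and receiving room levels)
NR = 87.1 - 76.4 = 10.7 dB


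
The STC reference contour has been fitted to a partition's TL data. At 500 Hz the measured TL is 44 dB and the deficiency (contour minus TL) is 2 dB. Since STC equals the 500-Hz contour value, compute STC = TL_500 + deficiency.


By ASTM E413, STC = value of the fitted reference contour at 500 Hz.
Contour value at 500 Hz = TL_500 + deficiency = 44 + 2 = 46
STC = 46


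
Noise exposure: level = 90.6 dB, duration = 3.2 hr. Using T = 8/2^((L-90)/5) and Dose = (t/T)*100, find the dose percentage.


T_allowed = 8 / 2^((90.6 - 90)/5) = 7.3615 hr
Dose = 3.2 / 7.3615 * 100 = 43.469 %


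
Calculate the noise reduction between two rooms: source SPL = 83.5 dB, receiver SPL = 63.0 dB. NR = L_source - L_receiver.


NR = L_source - L_receiver (difference between source and receiving room levels)
NR = 83.5 - 63.0 = 20.5 dB


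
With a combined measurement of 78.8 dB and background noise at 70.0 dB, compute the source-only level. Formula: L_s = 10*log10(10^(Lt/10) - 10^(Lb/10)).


10^(78.8/10) = 7.58578e+07
10^(70.0/10) = 1e+07
Difference = 7.58578e+07 - 1e+07 = 6.58578e+07
L_source = 10*log10(6.58578e+07) = 78.186 dB


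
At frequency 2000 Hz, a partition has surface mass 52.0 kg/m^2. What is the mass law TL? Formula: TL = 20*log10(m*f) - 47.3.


m * f = 52.0 * 2000 = 104000
20*log10(104000) = 100.341 dB
TL = 100.341 - 47.3 = 53.041 dB


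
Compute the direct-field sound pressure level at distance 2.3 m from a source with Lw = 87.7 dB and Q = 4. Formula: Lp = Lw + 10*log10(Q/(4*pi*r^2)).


4*pi*r^2 = 4*pi*2.3^2 = 66.4761 m^2
Q / (4*pi*r^2) = 4 / 66.4761 = 0.060172
Lp = 87.7 + 10*log10(0.060172) = 75.494 dB


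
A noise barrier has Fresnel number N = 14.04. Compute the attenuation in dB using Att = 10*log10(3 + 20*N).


3 + 20*N = 3 + 20*14.04 = 283.8
Att = 10*log10(283.8) = 24.53 dB


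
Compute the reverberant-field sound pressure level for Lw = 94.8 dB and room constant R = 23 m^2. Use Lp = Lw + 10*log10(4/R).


4/R = 4/23 = 0.173913
Lp = 94.8 + 10*log10(0.173913) = 87.203 dB


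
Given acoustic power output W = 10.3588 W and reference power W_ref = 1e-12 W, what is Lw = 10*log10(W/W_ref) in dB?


W / W_ref = 10.3588 / 1e-12 = 1.03588e+13
Lw = 10 * log10(1.03588e+13) = 130.15 dB


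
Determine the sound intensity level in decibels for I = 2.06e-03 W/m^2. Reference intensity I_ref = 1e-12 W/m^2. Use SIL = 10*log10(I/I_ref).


I / I_ref = 2.06e-03 / 1e-12 = 2.06e+09
SIL = 10 * log10(2.06e+09) = 93.139 dB


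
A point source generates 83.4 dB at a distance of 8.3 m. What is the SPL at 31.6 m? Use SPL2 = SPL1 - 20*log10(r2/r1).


r2/r1 = 31.6/8.3 = 3.80723
Correction = 20*log10(3.80723) = 11.6122 dB
SPL2 = 83.4 - 11.6122 = 71.788 dB


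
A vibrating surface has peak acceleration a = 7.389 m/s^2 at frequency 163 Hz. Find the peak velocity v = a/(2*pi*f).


omega = 2*pi*f = 2*pi*163 = 1024.16 rad/s
v = a / omega = 7.389 / 1024.16 = 0.0072147 m/s


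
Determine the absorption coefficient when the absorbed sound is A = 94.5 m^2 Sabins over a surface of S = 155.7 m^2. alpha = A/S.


Absorption coefficient = absorbed power / incident power
alpha = A / S = 94.5 / 155.7 = 0.60694


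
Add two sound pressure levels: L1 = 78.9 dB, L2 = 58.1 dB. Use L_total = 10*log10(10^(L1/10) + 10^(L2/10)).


10^(78.9/10) = 7.76247e+07
10^(58.1/10) = 645654
Sum = 7.76247e+07 + 645654 = 7.82704e+07
L_total = 10*log10(7.82704e+07) = 78.936 dB


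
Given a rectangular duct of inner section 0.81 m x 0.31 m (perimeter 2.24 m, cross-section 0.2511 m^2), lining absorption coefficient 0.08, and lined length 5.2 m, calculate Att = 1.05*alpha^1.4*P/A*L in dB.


alpha^1.4 = 0.08^1.4 = 0.029129
Attenuation rate = 1.05 * alpha^1.4 * P / A
= 1.05 * 0.029129 * 2.24 / 0.2511 = 0.272845 dB/m
Total Att = 0.272845 * 5.2 = 1.4188 dB


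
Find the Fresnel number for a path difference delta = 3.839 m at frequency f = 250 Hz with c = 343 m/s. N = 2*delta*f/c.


N = 2*delta*f/c = 2*delta/lambda, where lambda = c/f
lambda = 343 / 250 = 1.372 m
N = 2 * 3.839 / 1.372 = 5.5962


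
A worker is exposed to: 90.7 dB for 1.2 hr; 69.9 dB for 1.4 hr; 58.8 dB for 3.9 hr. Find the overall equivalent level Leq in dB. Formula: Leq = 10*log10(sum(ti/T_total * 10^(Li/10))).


T_total = 1.2 + 1.4 + 3.9 = 6.5 hr
(1.2/6.5) * 10^(90.7/10) = 2.16904e+08
(1.4/6.5) * 10^(69.9/10) = 2.10482e+06
(3.9/6.5) * 10^(58.8/10) = 455147
Sum = 2.16904e+08 + 2.10482e+06 + 455147 = 2.19464e+08
Leq = 10*log10(2.19464e+08) = 83.414 dB


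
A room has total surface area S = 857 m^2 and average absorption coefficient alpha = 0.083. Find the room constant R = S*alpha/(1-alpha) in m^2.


R = 857 * 0.083 / (1 - 0.083) = 77.569 m^2


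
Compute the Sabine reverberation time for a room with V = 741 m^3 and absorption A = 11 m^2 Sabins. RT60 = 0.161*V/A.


RT60 = 0.161 * 741 / 11 = 10.846 s


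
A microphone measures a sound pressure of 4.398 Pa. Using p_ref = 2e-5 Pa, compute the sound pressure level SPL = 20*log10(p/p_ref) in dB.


p / p_ref = 4.398 / 2e-5 = 219900
SPL = 20 * log10(219900) = 106.84 dB


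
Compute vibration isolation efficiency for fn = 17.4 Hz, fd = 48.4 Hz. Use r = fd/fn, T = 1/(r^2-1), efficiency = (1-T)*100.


r = 48.4 / 17.4 = 2.78161
r^2 - 1 = 2.78161^2 - 1 = 6.73735
T = 1/6.73735 = 0.148426
Efficiency = (1 - 0.148426)*100 = 85.157 %


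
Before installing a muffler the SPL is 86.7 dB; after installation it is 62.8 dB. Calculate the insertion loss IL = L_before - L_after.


Insertion loss = SPL without muffler - SPL with muffler
IL = 86.7 - 62.8 = 23.9 dB


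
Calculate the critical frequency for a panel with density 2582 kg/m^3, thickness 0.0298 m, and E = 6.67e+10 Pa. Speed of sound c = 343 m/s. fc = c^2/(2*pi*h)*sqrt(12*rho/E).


12*rho/E = 12*2582/6.67e+10 = 4.64528e-07
sqrt(12*rho/E) = sqrt(4.64528e-07) = 0.000681563
c^2/(2*pi*h) = 343^2/(2*pi*0.0298) = 628336
fc = 628336 * 0.000681563 = 428.25 Hz


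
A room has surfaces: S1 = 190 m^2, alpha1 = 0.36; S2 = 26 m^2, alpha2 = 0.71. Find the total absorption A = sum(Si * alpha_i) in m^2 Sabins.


190 * 0.36 = 68.4
26 * 0.71 = 18.46
A_total = 68.4 + 18.46 = 86.86 m^2


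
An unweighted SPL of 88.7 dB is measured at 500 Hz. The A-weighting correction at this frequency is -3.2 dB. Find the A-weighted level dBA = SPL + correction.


A-weighting table: 500 Hz -> -3.2 dB correction
SPL_A = SPL + correction = 88.7 + (-3.2) = 85.5 dBA


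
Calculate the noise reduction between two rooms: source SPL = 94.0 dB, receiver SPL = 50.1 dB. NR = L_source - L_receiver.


NR = L_source - L_receiver (difference between source and receiving room levels)
NR = 94.0 - 50.1 = 43.9 dB


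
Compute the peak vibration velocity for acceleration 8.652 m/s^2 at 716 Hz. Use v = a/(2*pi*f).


omega = 2*pi*f = 2*pi*716 = 4498.76 rad/s
v = a / omega = 8.652 / 4498.76 = 0.0019232 m/s


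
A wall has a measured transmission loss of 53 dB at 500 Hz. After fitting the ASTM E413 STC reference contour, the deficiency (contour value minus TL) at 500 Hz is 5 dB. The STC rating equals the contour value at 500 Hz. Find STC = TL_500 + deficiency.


By ASTM E413, STC = value of the fitted reference contour at 500 Hz.
Contour value at 500 Hz = TL_500 + deficiency = 53 + 5 = 58
STC = 58


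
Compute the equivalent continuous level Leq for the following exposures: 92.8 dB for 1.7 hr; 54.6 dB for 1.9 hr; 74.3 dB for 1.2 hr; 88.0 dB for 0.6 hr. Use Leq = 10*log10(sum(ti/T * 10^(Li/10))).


T_total = 1.7 + 1.9 + 1.2 + 0.6 = 5.4 hr
(1.7/5.4) * 10^(92.8/10) = 5.99867e+08
(1.9/5.4) * 10^(54.6/10) = 101475
(1.2/5.4) * 10^(74.3/10) = 5.98119e+06
(0.6/5.4) * 10^(88.0/10) = 7.01064e+07
Sum = 5.99867e+08 + 101475 + 5.98119e+06 + 7.01064e+07 = 6.76056e+08
Leq = 10*log10(6.76056e+08) = 88.3 dB


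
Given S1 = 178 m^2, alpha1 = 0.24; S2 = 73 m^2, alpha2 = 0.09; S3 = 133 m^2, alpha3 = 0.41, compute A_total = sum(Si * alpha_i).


178 * 0.24 = 42.72
73 * 0.09 = 6.57
133 * 0.41 = 54.53
A_total = 42.72 + 6.57 + 54.53 = 103.82 m^2


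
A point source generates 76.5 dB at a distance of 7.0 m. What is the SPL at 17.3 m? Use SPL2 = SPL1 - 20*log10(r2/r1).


r2/r1 = 17.3/7.0 = 2.47143
Correction = 20*log10(2.47143) = 7.85897 dB
SPL2 = 76.5 - 7.85897 = 68.641 dB


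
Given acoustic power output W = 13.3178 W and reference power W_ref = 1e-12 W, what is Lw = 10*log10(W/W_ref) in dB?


W / W_ref = 13.3178 / 1e-12 = 1.33178e+13
Lw = 10 * log10(1.33178e+13) = 131.24 dB


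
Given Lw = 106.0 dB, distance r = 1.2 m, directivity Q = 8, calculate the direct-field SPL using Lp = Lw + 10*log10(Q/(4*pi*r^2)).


4*pi*r^2 = 4*pi*1.2^2 = 18.0956 m^2
Q / (4*pi*r^2) = 8 / 18.0956 = 0.442096
Lp = 106.0 + 10*log10(0.442096) = 102.46 dB


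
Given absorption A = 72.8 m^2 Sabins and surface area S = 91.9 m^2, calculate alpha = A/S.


Absorption coefficient = absorbed power / incident power
alpha = A / S = 72.8 / 91.9 = 0.79217


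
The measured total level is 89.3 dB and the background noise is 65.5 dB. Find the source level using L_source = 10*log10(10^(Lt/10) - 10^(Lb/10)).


10^(89.3/10) = 8.51138e+08
10^(65.5/10) = 3.54813e+06
Difference = 8.51138e+08 - 3.54813e+06 = 8.4759e+08
L_source = 10*log10(8.4759e+08) = 89.282 dB


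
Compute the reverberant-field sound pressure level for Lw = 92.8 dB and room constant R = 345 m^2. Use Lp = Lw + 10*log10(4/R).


4/R = 4/345 = 0.0115942
Lp = 92.8 + 10*log10(0.0115942) = 73.442 dB


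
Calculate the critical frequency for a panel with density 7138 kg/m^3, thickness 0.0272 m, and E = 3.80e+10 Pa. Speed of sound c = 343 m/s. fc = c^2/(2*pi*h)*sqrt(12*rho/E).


12*rho/E = 12*7138/3.80e+10 = 2.25411e-06
sqrt(12*rho/E) = sqrt(2.25411e-06) = 0.00150137
c^2/(2*pi*h) = 343^2/(2*pi*0.0272) = 688398
fc = 688398 * 0.00150137 = 1033.5 Hz


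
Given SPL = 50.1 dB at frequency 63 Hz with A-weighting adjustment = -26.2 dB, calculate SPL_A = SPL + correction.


A-weighting table: 63 Hz -> -26.2 dB correction
SPL_A = SPL + correction = 50.1 + (-26.2) = 23.9 dBA


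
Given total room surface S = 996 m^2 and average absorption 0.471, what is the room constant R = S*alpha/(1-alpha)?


R = 996 * 0.471 / (1 - 0.471) = 886.8 m^2


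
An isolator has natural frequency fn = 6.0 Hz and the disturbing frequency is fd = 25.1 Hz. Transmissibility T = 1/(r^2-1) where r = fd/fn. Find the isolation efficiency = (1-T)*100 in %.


r = 25.1 / 6.0 = 4.18333
r^2 - 1 = 4.18333^2 - 1 = 16.5002
T = 1/16.5002 = 0.0606053
Efficiency = (1 - 0.0606053)*100 = 93.939 %


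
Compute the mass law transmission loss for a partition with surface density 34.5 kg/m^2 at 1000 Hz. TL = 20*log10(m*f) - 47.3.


m * f = 34.5 * 1000 = 34500
20*log10(34500) = 90.7564 dB
TL = 90.7564 - 47.3 = 43.456 dB


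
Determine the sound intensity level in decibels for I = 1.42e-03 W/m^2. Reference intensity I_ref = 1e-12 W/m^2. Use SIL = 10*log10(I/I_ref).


I / I_ref = 1.42e-03 / 1e-12 = 1.42e+09
SIL = 10 * log10(1.42e+09) = 91.523 dB


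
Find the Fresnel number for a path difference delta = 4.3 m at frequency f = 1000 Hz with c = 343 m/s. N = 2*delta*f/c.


N = 2*delta*f/c = 2*delta/lambda, where lambda = c/f
lambda = 343 / 1000 = 0.343 m
N = 2 * 4.3 / 0.343 = 25.073


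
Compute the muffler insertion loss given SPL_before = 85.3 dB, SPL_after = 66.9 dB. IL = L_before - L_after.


Insertion loss = SPL without muffler - SPL with muffler
IL = 85.3 - 66.9 = 18.4 dB


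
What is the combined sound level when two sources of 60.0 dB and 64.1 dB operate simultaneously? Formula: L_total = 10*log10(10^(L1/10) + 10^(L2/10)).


10^(60.0/10) = 1e+06
10^(64.1/10) = 2.5704e+06
Sum = 1e+06 + 2.5704e+06 = 3.5704e+06
L_total = 10*log10(3.5704e+06) = 65.527 dB


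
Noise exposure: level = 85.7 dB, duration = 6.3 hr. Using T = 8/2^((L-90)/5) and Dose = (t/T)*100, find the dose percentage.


T_allowed = 8 / 2^((85.7 - 90)/5) = 14.5203 hr
Dose = 6.3 / 14.5203 * 100 = 43.388 %


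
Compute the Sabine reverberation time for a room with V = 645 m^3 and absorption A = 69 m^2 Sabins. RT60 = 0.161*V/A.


RT60 = 0.161 * 645 / 69 = 1.505 s


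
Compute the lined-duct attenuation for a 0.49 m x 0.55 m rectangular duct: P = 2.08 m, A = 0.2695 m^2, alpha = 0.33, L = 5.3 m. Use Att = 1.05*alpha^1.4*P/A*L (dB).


alpha^1.4 = 0.33^1.4 = 0.211797
Attenuation rate = 1.05 * alpha^1.4 * P / A
= 1.05 * 0.211797 * 2.08 / 0.2695 = 1.71638 dB/m
Total Att = 1.71638 * 5.3 = 9.0968 dB


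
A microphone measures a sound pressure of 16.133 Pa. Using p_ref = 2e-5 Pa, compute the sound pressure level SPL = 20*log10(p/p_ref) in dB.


p / p_ref = 16.133 / 2e-5 = 806650
SPL = 20 * log10(806650) = 118.13 dB
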